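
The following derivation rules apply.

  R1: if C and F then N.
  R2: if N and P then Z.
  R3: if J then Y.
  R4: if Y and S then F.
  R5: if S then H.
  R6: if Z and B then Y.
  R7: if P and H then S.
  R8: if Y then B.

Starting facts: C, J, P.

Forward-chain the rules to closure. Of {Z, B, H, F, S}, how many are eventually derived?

From J, R3 gives Y.
From Y, R8 gives B.
Z would need N and P (R2), but N is never established.
B: reached.
H would need S (R5), but S is never established.
F would need Y and S (R4), but S is never established.
S would need P and H (R7), but H is never established.
Reached: B — 1 of the 5.

1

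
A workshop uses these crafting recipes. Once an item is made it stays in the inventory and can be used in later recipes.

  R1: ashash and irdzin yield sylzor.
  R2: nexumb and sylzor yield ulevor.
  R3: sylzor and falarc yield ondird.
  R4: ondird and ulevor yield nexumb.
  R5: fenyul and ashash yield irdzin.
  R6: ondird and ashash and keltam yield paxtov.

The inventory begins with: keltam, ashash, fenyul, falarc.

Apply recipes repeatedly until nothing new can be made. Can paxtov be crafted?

Yes

Using R5, fenyul and ashash make irdzin.
Using R1, ashash and irdzin make sylzor.
sylzor and falarc → ondird (R3).
Using R6, ondird, ashash, and keltam make paxtov.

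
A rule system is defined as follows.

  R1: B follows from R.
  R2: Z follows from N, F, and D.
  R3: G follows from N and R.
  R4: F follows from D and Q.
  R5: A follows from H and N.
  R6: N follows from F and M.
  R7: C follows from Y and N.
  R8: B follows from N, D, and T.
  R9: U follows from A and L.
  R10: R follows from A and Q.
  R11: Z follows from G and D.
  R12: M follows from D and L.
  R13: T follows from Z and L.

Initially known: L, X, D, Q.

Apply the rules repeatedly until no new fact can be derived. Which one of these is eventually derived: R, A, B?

B

From D and L, R12 gives M.
From D and Q, R4 gives F.
F and M hold, so N follows (R6).
From N, F, and D, R2 gives Z.
From Z and L, R13 gives T.
N, D, and T hold, so B follows (R8).
A would need H and N (R5), but H is never established. R would need A and Q (R10), but A is never established.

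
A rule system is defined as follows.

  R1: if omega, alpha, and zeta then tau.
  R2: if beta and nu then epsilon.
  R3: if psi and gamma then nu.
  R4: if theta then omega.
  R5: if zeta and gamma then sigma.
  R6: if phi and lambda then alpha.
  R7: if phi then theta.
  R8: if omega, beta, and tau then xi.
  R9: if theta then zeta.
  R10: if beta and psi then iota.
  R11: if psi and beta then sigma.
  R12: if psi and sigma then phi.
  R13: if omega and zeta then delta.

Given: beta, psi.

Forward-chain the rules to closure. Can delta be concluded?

Yes

From psi and beta, R11 gives sigma.
psi and sigma hold, so phi follows (R12).
From phi, R7 gives theta.
From theta, R4 gives omega.
From theta, R9 gives zeta.
omega and zeta hold, so delta follows (R13).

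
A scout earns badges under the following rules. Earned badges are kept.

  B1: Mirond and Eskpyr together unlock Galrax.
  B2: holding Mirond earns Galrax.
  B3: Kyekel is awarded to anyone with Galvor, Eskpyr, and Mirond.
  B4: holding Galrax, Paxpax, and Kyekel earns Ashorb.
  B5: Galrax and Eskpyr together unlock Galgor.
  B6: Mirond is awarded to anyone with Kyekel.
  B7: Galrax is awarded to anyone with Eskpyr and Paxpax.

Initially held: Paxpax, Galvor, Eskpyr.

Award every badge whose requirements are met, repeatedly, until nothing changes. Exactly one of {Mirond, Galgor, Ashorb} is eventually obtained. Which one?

Galgor

With Eskpyr and Paxpax, Galrax is earned (B7).
With Galrax and Eskpyr, Galgor is earned (B5).
Ashorb would need Galrax, Paxpax, and Kyekel (B4), but Kyekel is never earned. Mirond would need Kyekel (B6), but Kyekel is never earned.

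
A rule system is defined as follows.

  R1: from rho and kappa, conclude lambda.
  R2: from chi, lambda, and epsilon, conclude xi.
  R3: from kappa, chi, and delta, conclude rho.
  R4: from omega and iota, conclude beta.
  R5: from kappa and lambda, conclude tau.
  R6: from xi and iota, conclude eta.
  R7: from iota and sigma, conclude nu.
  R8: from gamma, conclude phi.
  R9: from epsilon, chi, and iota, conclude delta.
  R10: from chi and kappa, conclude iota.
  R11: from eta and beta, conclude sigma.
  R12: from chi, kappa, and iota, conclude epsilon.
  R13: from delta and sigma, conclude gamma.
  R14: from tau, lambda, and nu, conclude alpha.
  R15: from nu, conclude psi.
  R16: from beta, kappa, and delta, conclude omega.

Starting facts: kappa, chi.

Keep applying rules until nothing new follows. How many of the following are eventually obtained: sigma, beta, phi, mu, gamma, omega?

sigma would need eta and beta (R11), but beta is never established.
beta would need omega and iota (R4), but omega is never established.
phi would need gamma (R8), but gamma is never established.
No rule produces mu, and it is not given.
gamma would need delta and sigma (R13), but sigma is never established.
omega would need beta, kappa, and delta (R16), but beta is never established.
None of the 6 are reached.

0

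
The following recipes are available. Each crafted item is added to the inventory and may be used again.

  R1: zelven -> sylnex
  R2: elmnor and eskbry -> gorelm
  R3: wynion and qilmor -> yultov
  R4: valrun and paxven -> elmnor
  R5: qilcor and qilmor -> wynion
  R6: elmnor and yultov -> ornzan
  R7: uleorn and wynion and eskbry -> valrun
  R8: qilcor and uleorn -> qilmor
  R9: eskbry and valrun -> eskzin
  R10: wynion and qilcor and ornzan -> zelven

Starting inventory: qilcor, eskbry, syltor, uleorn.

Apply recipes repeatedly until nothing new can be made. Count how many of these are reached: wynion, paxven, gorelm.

1

qilcor and uleorn -> qilmor (R8).
qilcor and qilmor -> wynion (R5).
wynion: reached.
No rule produces paxven, and it is not given.
gorelm would need elmnor and eskbry (R2), but elmnor is never obtained.
Reached: wynion — 1 of the 3.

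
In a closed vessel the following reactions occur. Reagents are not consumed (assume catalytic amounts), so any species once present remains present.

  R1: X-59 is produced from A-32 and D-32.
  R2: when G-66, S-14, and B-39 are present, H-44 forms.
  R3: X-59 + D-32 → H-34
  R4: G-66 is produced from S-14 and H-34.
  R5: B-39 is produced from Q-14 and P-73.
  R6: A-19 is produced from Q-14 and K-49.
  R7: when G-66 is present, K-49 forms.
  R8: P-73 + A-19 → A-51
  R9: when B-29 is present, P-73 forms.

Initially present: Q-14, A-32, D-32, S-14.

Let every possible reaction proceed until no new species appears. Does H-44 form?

H-44 would need G-66, S-14, and B-39 (R2), but B-39 never forms.

No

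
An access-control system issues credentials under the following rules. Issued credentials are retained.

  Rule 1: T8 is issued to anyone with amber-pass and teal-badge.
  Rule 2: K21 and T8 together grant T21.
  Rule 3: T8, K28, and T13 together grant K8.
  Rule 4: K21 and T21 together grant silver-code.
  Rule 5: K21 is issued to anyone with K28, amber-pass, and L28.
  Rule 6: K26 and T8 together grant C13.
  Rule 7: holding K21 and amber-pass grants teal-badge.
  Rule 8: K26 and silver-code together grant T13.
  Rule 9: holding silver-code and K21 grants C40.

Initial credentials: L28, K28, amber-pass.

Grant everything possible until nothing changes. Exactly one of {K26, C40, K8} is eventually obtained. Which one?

C40

Holding K28, amber-pass, and L28 grants K21 (Rule 5).
Holding K21 and amber-pass grants teal-badge (Rule 7).
Holding amber-pass and teal-badge grants T8 (Rule 1).
Holding K21 and T8 grants T21 (Rule 2).
Holding K21 and T21 grants silver-code (Rule 4).
Holding silver-code and K21 grants C40 (Rule 9).
K8 would need T8, K28, and T13 (Rule 3), but T13 is never granted. No rule produces K26, and it is not given.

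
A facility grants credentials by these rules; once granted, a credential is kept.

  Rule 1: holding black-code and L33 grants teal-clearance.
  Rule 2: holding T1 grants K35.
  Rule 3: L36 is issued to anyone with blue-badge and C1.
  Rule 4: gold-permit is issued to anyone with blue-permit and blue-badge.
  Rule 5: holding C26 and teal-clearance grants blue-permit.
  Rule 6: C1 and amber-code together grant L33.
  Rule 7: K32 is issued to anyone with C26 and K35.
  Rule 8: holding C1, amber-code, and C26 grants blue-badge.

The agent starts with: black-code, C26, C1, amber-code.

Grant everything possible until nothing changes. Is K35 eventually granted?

No

K35 would need T1 (Rule 2), but T1 is never granted.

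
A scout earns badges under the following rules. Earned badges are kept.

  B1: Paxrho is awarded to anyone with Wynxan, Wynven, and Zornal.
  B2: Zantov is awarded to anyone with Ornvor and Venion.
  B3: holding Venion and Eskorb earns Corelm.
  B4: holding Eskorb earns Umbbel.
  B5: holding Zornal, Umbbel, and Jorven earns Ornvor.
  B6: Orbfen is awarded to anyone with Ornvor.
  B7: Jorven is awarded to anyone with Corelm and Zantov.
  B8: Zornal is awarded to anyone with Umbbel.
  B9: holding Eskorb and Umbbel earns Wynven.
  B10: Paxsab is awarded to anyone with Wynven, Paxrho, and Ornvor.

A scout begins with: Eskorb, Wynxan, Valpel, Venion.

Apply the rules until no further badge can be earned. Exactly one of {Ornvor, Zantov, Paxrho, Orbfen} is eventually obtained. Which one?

Paxrho

With Eskorb, Umbbel is earned (B4).
With Umbbel, Zornal is earned (B8).
With Eskorb and Umbbel, Wynven is earned (B9).
With Wynxan, Wynven, and Zornal, Paxrho is earned (B1).
Zantov would need Ornvor and Venion (B2), but Ornvor is never earned. Orbfen would need Ornvor (B6), but Ornvor is never earned. Ornvor would need Zornal, Umbbel, and Jorven (B5), but Jorven is never earned.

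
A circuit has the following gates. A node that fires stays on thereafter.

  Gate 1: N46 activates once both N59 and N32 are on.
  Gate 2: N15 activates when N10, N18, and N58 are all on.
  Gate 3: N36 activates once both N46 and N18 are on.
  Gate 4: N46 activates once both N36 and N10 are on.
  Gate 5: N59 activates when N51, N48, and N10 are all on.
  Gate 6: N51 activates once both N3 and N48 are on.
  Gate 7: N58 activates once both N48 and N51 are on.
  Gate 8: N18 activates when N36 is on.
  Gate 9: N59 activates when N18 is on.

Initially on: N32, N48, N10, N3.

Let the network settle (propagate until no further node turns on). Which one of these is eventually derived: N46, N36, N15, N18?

Gate 6: N3 and N48 on → N51 on.
N51, N48, and N10 are on, so N59 activates (Gate 5).
Gate 1: N59 and N32 on → N46 on.
N36 would need N46 and N18 (Gate 3), but N18 never turns on. N15 would need N10, N18, and N58 (Gate 2), but N18 never turns on. N18 would need N36 (Gate 8), but N36 never turns on.

N46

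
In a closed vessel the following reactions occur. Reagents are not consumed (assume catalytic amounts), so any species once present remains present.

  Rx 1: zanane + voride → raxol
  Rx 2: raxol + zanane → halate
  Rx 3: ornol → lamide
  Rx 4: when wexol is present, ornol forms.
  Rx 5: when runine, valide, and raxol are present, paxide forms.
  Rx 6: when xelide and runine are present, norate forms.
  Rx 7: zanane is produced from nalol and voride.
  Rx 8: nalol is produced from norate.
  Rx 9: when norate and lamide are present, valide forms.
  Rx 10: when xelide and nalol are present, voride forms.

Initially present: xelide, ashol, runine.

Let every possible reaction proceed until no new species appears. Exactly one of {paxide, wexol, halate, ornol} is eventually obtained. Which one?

halate

xelide and runine present → norate forms (Rx 6).
norate present → nalol forms (Rx 8).
xelide and nalol present → voride forms (Rx 10).
nalol and voride present → zanane forms (Rx 7).
zanane and voride present → raxol forms (Rx 1).
raxol and zanane present → halate forms (Rx 2).
No rule produces wexol, and it is not given. paxide would need runine, valide, and raxol (Rx 5), but valide never forms. ornol would need wexol (Rx 4), but wexol never forms.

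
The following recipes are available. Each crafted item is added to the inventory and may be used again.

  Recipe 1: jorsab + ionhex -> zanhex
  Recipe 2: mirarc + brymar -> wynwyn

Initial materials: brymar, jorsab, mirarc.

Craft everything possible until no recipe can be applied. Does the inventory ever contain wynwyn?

Yes

Using Recipe 2, mirarc and brymar make wynwyn.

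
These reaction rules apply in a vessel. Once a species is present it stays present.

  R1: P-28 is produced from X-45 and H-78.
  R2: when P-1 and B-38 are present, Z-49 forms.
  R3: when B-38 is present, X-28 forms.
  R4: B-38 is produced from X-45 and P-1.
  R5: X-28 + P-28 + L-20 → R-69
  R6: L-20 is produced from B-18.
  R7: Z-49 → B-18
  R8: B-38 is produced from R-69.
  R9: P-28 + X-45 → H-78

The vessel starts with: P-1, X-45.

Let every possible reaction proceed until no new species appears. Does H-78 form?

H-78 would need P-28 and X-45 (R9), but P-28 never forms.

No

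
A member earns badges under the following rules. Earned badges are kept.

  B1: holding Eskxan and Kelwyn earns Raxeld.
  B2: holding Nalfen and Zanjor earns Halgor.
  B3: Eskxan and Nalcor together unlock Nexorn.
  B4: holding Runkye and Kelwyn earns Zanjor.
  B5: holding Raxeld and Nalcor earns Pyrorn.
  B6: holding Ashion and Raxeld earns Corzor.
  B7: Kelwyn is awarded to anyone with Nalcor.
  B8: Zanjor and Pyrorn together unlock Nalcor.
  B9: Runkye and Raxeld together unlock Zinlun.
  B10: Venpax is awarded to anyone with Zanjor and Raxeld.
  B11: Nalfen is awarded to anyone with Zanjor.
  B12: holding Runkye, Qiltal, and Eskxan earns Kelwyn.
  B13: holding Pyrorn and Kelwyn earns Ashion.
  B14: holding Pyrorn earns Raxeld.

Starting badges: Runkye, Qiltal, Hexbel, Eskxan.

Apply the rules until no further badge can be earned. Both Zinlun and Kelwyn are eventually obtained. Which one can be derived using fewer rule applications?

Kelwyn

Kelwyn: With Runkye, Qiltal, and Eskxan, Kelwyn is earned (B12). [1 rule application]
Zinlun: With Runkye, Qiltal, and Eskxan, Kelwyn is earned (B12). With Eskxan and Kelwyn, Raxeld is earned (B1). With Runkye and Raxeld, Zinlun is earned (B9). [3 rule applications]
Kelwyn needs fewer.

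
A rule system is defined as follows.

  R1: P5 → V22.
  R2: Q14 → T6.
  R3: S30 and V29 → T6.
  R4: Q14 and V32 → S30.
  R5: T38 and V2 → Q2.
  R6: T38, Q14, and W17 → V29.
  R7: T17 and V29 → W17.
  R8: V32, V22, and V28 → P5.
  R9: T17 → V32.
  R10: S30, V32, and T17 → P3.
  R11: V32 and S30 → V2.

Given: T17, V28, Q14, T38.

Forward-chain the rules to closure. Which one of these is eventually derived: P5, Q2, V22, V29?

T17 holds, so V32 follows (R9).
Q14 and V32 hold, so S30 follows (R4).
V32 and S30 hold, so V2 follows (R11).
From T38 and V2, R5 gives Q2.
V29 would need T38, Q14, and W17 (R6), but W17 is never established. V22 would need P5 (R1), but P5 is never established. P5 would need V32, V22, and V28 (R8), but V22 is never established.

Q2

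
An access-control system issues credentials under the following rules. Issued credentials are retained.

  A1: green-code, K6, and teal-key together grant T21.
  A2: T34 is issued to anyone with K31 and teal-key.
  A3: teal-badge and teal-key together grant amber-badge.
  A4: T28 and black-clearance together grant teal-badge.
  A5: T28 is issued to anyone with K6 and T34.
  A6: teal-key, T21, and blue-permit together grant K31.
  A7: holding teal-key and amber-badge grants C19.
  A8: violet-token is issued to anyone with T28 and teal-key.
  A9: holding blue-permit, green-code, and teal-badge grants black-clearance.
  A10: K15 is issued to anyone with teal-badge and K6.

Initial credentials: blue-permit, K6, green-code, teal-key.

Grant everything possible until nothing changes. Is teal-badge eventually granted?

No

teal-badge would need T28 and black-clearance (A4), but black-clearance is never granted.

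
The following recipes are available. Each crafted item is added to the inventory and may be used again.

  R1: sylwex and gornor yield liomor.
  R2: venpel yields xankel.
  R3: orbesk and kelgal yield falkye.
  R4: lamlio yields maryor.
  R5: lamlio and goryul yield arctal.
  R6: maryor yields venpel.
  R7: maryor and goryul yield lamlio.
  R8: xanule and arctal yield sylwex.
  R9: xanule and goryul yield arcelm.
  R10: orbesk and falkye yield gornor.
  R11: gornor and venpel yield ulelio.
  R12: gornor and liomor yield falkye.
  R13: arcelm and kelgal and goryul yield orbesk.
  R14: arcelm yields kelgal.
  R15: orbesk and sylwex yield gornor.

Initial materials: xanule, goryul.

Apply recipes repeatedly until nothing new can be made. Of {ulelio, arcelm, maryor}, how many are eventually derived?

1

xanule and goryul → arcelm (R9).
ulelio would need gornor and venpel (R11), but venpel is never obtained.
arcelm: reached.
maryor would need lamlio (R4), but lamlio is never obtained.
Reached: arcelm — 1 of the 3.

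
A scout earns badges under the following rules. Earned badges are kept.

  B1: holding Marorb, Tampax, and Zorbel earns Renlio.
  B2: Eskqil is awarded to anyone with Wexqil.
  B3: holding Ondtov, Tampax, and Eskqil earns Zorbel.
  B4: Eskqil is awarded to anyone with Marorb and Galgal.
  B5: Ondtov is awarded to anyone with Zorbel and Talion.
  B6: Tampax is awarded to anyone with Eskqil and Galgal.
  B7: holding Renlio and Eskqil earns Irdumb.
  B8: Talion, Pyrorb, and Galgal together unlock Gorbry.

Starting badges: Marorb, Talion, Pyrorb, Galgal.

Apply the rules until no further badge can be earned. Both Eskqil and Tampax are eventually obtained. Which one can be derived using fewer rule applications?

Eskqil: With Marorb and Galgal, Eskqil is earned (B4). [1 rule application]
Tampax: With Marorb and Galgal, Eskqil is earned (B4). With Eskqil and Galgal, Tampax is earned (B6). [2 rule applications]
Eskqil needs fewer.

Eskqil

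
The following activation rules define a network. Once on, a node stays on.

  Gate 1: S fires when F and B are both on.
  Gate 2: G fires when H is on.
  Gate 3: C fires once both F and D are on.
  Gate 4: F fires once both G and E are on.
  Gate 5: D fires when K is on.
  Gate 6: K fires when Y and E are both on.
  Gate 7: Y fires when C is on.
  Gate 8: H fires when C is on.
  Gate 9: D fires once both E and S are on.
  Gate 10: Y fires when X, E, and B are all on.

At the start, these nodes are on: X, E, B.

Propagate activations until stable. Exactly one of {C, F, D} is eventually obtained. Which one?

Gate 10: X, E, and B on → Y on.
Y and E are on, so K fires (Gate 6).
Gate 5: K on → D on.
F would need G and E (Gate 4), but G never turns on. C would need F and D (Gate 3), but F never turns on.

D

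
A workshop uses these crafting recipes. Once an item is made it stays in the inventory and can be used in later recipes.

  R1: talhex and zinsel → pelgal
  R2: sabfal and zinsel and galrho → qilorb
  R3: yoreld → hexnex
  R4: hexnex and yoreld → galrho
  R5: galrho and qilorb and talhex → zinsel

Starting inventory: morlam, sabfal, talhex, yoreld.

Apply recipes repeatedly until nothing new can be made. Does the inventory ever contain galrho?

Yes

Using R3, yoreld makes hexnex.
Using R4, hexnex and yoreld make galrho.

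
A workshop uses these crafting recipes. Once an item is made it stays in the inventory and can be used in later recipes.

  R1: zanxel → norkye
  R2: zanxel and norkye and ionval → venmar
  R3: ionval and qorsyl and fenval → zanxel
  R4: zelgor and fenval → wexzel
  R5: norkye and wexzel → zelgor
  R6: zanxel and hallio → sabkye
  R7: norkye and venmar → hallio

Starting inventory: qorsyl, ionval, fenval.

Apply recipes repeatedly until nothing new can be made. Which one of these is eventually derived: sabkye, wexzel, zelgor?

sabkye

ionval and qorsyl and fenval → zanxel (R3).
zanxel → norkye (R1).
zanxel and norkye and ionval → venmar (R2).
Using R7, norkye and venmar make hallio.
Using R6, zanxel and hallio make sabkye.
wexzel would need zelgor and fenval (R4), but zelgor is never obtained. zelgor would need norkye and wexzel (R5), but wexzel is never obtained.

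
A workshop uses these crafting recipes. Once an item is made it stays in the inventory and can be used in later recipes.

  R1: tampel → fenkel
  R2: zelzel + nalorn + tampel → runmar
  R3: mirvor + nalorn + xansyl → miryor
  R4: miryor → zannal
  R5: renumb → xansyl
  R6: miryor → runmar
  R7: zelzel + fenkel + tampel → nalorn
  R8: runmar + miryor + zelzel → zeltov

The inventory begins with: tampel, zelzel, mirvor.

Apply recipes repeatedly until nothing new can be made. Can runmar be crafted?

Yes

tampel → fenkel (R1).
zelzel + fenkel + tampel → nalorn (R7).
zelzel + nalorn + tampel → runmar (R2).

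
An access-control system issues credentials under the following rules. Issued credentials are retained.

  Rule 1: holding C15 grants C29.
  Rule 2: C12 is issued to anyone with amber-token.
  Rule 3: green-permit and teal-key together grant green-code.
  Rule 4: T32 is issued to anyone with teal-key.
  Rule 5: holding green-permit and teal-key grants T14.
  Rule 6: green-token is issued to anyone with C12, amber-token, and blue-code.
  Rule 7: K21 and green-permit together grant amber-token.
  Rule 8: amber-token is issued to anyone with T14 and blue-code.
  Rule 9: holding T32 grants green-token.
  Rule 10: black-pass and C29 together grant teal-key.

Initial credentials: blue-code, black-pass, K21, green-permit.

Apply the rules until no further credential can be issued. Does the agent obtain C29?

C29 would need C15 (Rule 1), but C15 is never granted.

No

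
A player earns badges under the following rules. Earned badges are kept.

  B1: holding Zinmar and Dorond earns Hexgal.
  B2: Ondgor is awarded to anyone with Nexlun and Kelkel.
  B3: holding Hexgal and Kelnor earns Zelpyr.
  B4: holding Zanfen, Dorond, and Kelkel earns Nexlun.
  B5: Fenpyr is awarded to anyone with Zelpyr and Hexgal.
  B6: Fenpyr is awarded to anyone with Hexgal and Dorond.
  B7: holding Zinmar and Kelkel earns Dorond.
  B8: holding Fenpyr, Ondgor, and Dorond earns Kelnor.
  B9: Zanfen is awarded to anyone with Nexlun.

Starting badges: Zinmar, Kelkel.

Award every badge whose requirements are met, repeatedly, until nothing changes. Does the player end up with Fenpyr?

Yes

With Zinmar and Kelkel, Dorond is earned (B7).
With Zinmar and Dorond, Hexgal is earned (B1).
With Hexgal and Dorond, Fenpyr is earned (B6).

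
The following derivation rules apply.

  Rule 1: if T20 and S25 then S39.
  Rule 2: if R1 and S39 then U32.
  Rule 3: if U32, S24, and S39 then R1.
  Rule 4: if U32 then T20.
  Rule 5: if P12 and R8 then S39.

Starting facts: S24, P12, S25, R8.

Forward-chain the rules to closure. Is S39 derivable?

P12 and R8 hold, so S39 follows (Rule 5).

Yes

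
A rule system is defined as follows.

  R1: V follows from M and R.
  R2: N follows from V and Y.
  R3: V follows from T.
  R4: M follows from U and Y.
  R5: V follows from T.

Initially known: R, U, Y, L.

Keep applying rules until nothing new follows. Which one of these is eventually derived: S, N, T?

N

From U and Y, R4 gives M.
From M and R, R1 gives V.
V and Y hold, so N follows (R2).
No rule produces S, and it is not given. No rule produces T, and it is not given.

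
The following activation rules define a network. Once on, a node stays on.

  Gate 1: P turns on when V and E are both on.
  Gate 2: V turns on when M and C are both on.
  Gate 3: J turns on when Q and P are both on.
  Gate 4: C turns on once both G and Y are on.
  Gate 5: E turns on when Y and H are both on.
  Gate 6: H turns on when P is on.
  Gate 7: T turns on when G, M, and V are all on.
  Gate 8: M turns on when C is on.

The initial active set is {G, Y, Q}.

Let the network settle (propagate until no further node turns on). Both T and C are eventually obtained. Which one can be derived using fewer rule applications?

C: Gate 4: G and Y on → C on. [1 rule application]
T: G and Y are on, so C turns on (Gate 4). Gate 8: C on → M on. Gate 2: M and C on → V on. G, M, and V are on, so T turns on (Gate 7). [4 rule applications]
C needs fewer.

C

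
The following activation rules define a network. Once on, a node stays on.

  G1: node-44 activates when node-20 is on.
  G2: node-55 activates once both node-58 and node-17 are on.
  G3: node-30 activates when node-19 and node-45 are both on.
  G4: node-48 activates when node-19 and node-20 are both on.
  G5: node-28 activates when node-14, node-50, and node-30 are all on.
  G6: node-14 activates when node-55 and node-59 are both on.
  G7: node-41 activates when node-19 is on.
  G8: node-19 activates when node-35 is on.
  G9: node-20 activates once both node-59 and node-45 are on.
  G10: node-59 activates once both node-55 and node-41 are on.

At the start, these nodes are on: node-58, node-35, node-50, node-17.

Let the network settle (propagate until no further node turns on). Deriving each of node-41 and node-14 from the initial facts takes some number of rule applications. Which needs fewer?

node-41: node-35 is on, so node-19 activates (G8). G7: node-19 on → node-41 on. [2 rule applications]
node-14: node-58 and node-17 are on, so node-55 activates (G2). G8: node-35 on → node-19 on. G7: node-19 on → node-41 on. node-55 and node-41 are on, so node-59 activates (G10). node-55 and node-59 are on, so node-14 activates (G6). [5 rule applications]
node-41 needs fewer.

node-41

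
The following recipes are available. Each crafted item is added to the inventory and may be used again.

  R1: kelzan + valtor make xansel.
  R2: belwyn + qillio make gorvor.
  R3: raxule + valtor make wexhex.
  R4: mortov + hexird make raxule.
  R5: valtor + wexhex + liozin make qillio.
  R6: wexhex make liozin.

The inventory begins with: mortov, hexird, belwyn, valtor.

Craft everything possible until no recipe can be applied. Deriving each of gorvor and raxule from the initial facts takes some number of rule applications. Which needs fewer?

raxule

raxule: mortov + hexird → raxule (R4). [1 rule application]
gorvor: Using R4, mortov and hexird make raxule. Using R3, raxule and valtor make wexhex. wexhex → liozin (R6). Using R5, valtor, wexhex, and liozin make qillio. belwyn + qillio → gorvor (R2). [5 rule applications]
raxule needs fewer.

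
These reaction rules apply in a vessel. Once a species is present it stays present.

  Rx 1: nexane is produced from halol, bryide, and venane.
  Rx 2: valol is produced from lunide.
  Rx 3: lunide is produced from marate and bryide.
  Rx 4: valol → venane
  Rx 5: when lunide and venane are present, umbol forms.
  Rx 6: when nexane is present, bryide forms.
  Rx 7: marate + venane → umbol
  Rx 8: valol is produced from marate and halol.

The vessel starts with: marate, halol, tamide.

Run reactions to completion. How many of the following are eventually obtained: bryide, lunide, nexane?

0

bryide would need nexane (Rx 6), but nexane never forms.
lunide would need marate and bryide (Rx 3), but bryide never forms.
nexane would need halol, bryide, and venane (Rx 1), but bryide never forms.
None of the 3 are reached.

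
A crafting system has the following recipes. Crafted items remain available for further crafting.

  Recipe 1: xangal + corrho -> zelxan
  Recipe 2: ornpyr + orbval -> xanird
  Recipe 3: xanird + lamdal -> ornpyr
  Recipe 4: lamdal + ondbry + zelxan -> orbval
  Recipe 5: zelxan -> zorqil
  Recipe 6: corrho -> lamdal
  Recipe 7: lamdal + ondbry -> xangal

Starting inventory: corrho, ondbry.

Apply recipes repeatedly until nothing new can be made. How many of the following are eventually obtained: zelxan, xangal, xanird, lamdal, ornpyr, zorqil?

Using Recipe 6, corrho makes lamdal.
lamdal + ondbry -> xangal (Recipe 7).
Using Recipe 1, xangal and corrho make zelxan.
zelxan -> zorqil (Recipe 5).
zelxan: reached.
xangal: reached.
xanird would need ornpyr and orbval (Recipe 2), but ornpyr is never obtained.
lamdal: reached.
ornpyr would need xanird and lamdal (Recipe 3), but xanird is never obtained.
zorqil: reached.
Reached: zelxan, xangal, lamdal, and zorqil — 4 of the 6.

4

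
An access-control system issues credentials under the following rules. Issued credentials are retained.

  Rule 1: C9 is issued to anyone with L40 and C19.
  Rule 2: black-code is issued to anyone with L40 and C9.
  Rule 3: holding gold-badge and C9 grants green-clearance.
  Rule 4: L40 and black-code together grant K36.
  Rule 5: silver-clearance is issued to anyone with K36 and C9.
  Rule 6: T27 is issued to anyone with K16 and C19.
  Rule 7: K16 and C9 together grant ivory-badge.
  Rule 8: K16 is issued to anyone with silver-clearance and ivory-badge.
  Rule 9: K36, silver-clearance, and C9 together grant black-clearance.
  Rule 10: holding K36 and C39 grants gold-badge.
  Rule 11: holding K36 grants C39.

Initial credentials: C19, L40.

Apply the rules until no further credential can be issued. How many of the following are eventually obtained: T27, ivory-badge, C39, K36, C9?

3

Holding L40 and C19 grants C9 (Rule 1).
Holding L40 and C9 grants black-code (Rule 2).
Holding L40 and black-code grants K36 (Rule 4).
Holding K36 grants C39 (Rule 11).
T27 would need K16 and C19 (Rule 6), but K16 is never granted.
ivory-badge would need K16 and C9 (Rule 7), but K16 is never granted.
C39: reached.
K36: reached.
C9: reached.
Reached: C39, K36, and C9 — 3 of the 5.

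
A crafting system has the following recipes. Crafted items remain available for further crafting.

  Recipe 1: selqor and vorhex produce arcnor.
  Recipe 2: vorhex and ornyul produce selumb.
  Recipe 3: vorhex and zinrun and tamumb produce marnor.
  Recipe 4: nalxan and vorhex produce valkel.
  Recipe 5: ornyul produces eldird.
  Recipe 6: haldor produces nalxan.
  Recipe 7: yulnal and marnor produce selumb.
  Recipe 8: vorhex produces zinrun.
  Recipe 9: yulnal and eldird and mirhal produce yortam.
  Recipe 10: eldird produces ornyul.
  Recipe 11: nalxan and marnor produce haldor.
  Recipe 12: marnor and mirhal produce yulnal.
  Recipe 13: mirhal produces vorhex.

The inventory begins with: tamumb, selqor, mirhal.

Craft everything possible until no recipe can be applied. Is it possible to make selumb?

Yes

Using Recipe 13, mirhal makes vorhex.
vorhex → zinrun (Recipe 8).
Using Recipe 3, vorhex, zinrun, and tamumb make marnor.
marnor and mirhal → yulnal (Recipe 12).
Using Recipe 7, yulnal and marnor make selumb.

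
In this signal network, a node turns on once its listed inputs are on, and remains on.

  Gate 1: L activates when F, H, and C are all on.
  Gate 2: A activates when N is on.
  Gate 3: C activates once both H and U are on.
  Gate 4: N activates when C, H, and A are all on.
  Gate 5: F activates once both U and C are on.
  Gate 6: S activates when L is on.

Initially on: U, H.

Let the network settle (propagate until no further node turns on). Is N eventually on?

N would need C, H, and A (Gate 4), but A never turns on.

No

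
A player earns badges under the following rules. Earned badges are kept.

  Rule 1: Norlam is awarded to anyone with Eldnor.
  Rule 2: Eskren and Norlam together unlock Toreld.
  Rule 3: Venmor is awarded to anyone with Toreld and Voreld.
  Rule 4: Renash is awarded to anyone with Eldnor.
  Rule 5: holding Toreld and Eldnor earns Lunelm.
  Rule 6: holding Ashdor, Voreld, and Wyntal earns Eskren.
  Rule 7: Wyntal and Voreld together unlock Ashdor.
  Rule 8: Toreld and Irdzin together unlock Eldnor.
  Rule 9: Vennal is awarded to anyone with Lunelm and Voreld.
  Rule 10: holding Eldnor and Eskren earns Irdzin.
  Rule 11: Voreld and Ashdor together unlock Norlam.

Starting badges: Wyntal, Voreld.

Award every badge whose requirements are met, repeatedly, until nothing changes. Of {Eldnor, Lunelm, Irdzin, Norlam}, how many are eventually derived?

With Wyntal and Voreld, Ashdor is earned (Rule 7).
With Voreld and Ashdor, Norlam is earned (Rule 11).
Eldnor would need Toreld and Irdzin (Rule 8), but Irdzin is never earned.
Lunelm would need Toreld and Eldnor (Rule 5), but Eldnor is never earned.
Irdzin would need Eldnor and Eskren (Rule 10), but Eldnor is never earned.
Norlam: reached.
Reached: Norlam — 1 of the 4.

1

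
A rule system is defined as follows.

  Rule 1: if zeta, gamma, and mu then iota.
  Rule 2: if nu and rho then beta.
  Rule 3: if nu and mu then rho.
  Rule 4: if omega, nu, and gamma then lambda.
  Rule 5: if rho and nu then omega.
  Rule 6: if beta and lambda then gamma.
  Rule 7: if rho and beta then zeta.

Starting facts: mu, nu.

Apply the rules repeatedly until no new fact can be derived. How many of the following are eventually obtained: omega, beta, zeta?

From nu and mu, Rule 3 gives rho.
From rho and nu, Rule 5 gives omega.
From nu and rho, Rule 2 gives beta.
From rho and beta, Rule 7 gives zeta.
omega: reached.
beta: reached.
zeta: reached.
All 3 are reached.

3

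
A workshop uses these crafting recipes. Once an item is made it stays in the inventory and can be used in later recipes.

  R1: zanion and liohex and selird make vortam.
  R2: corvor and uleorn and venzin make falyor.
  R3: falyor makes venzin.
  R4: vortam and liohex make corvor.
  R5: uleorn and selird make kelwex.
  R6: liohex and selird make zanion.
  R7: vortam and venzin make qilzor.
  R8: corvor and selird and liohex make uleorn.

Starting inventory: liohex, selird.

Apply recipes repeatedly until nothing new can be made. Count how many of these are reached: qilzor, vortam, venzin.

liohex and selird → zanion (R6).
Using R1, zanion, liohex, and selird make vortam.
qilzor would need vortam and venzin (R7), but venzin is never obtained.
vortam: reached.
venzin would need falyor (R3), but falyor is never obtained.
Reached: vortam — 1 of the 3.

1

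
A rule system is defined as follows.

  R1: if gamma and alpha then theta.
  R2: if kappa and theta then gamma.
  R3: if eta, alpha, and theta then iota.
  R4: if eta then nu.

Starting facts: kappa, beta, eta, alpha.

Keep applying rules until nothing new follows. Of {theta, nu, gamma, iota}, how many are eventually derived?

1

eta holds, so nu follows (R4).
theta would need gamma and alpha (R1), but gamma is never established.
nu: reached.
gamma would need kappa and theta (R2), but theta is never established.
iota would need eta, alpha, and theta (R3), but theta is never established.
Reached: nu — 1 of the 4.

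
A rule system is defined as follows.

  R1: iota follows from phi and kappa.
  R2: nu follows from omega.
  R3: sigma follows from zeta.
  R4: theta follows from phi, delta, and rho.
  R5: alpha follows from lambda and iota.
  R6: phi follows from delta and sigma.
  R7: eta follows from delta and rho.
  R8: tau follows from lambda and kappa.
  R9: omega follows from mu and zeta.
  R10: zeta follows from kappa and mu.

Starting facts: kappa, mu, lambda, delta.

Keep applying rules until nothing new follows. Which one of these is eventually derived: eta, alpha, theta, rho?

From kappa and mu, R10 gives zeta.
From zeta, R3 gives sigma.
From delta and sigma, R6 gives phi.
From phi and kappa, R1 gives iota.
From lambda and iota, R5 gives alpha.
eta would need delta and rho (R7), but rho is never established. theta would need phi, delta, and rho (R4), but rho is never established. No rule produces rho, and it is not given.

alpha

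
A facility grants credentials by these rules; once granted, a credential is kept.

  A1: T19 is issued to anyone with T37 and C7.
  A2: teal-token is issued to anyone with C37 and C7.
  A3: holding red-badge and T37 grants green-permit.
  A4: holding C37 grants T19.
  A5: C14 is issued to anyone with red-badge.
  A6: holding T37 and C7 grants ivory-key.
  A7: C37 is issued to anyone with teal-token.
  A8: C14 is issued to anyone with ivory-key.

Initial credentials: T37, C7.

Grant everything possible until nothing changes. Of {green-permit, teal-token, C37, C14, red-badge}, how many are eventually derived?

1

Holding T37 and C7 grants ivory-key (A6).
Holding ivory-key grants C14 (A8).
green-permit would need red-badge and T37 (A3), but red-badge is never granted.
teal-token would need C37 and C7 (A2), but C37 is never granted.
C37 would need teal-token (A7), but teal-token is never granted.
C14: reached.
No rule produces red-badge, and it is not given.
Reached: C14 — 1 of the 5.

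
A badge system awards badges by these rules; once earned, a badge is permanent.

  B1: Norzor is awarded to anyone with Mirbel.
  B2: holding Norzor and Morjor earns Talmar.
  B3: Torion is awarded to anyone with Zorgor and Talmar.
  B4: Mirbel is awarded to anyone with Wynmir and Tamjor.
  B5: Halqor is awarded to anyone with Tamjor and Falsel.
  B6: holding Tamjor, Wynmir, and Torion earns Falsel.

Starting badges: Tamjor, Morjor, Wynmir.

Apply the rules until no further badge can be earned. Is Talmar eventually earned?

With Wynmir and Tamjor, Mirbel is earned (B4).
With Mirbel, Norzor is earned (B1).
With Norzor and Morjor, Talmar is earned (B2).

Yes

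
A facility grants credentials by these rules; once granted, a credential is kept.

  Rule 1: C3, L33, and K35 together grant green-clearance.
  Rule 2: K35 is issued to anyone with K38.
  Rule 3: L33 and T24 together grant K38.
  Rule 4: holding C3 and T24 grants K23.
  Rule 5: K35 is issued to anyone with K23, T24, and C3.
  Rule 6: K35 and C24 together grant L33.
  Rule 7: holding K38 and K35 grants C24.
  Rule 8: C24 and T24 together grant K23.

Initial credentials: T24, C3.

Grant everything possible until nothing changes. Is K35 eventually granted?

Holding C3 and T24 grants K23 (Rule 4).
Holding K23, T24, and C3 grants K35 (Rule 5).

Yes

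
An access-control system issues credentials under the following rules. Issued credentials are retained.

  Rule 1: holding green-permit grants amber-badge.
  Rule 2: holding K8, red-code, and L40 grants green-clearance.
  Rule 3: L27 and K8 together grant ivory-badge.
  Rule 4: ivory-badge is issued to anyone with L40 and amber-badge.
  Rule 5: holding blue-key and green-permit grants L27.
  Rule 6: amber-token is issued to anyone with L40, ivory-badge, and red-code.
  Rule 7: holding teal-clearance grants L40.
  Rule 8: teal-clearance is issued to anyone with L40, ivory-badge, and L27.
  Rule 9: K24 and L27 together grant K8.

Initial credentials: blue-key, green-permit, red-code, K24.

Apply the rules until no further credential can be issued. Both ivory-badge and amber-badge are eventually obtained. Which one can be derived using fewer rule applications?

amber-badge

amber-badge: Holding green-permit grants amber-badge (Rule 1). [1 rule application]
ivory-badge: Holding blue-key and green-permit grants L27 (Rule 5). Holding K24 and L27 grants K8 (Rule 9). Holding L27 and K8 grants ivory-badge (Rule 3). [3 rule applications]
amber-badge needs fewer.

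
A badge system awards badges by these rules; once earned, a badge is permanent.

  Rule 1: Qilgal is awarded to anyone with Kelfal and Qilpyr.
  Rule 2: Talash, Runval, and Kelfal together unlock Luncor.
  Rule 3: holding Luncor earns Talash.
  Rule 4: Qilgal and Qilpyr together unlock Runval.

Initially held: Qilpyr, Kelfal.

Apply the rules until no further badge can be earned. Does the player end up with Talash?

Talash would need Luncor (Rule 3), but Luncor is never earned.

No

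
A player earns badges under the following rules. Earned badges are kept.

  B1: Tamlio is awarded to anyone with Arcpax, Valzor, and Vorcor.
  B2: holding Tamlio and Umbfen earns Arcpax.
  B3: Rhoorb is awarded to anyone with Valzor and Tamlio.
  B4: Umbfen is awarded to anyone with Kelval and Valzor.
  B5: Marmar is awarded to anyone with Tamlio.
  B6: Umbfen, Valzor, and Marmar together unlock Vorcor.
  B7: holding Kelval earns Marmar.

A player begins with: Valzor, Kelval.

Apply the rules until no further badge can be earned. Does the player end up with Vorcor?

Yes

With Kelval and Valzor, Umbfen is earned (B4).
With Kelval, Marmar is earned (B7).
With Umbfen, Valzor, and Marmar, Vorcor is earned (B6).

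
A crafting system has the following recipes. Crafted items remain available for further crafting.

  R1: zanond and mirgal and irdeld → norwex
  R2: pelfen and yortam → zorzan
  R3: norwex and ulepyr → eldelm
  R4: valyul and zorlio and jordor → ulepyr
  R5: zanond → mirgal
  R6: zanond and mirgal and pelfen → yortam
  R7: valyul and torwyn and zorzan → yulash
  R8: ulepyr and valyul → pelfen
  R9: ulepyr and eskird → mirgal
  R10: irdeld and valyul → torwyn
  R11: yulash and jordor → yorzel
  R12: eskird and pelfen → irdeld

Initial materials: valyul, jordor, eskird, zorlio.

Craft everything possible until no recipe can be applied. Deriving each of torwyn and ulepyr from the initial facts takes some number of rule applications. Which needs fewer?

ulepyr

ulepyr: Using R4, valyul, zorlio, and jordor make ulepyr. [1 rule application]
torwyn: valyul and zorlio and jordor → ulepyr (R4). ulepyr and valyul → pelfen (R8). eskird and pelfen → irdeld (R12). Using R10, irdeld and valyul make torwyn. [4 rule applications]
ulepyr needs fewer.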